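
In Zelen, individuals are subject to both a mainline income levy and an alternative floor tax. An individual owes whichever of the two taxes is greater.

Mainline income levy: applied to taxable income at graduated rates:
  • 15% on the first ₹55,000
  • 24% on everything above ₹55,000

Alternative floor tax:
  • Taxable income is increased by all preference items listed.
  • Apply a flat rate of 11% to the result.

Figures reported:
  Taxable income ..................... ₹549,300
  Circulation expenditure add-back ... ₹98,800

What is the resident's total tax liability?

₹126,882

Mainline income levy:
  ₹55,000 × 15% = ₹8,250
  ₹494,300 × 24% = ₹118,632
  → ₹126,882

Alternative floor tax:
  Adjusted income: ₹549,300 + ₹98,800 = ₹648,100
  ₹648,100 × 11% = ₹71,291

₹126,882 > ₹71,291, so the mainline income levy governs.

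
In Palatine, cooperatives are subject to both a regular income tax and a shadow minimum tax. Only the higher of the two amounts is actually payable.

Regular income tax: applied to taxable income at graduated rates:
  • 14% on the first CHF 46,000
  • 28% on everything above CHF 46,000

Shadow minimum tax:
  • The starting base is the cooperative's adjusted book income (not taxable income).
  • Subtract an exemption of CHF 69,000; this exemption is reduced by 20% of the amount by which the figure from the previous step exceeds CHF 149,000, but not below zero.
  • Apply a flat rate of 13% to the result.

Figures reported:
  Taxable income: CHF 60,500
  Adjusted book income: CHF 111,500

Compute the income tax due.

CHF 10,500

Shadow minimum tax:
  Base (adjusted book income): CHF 111,500
  Exemption: CHF 111,500 ≤ CHF 149,000, so full CHF 69,000 applies
  Base: CHF 111,500 − CHF 69,000 = CHF 42,500
  CHF 42,500 × 13% = CHF 5,525

Regular income tax:
  CHF 46,000 × 14% = CHF 6,440
  CHF 14,500 × 28% = CHF 4,060
  → CHF 10,500

CHF 10,500 > CHF 5,525, so the regular income tax governs.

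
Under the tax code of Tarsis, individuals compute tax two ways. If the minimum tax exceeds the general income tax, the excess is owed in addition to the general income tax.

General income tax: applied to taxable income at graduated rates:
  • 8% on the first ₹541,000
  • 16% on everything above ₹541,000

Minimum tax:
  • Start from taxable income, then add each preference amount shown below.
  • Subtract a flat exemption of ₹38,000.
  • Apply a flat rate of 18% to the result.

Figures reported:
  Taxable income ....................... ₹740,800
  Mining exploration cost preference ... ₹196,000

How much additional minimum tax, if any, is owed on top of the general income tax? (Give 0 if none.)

General income tax:
  ₹541,000 × 8% = ₹43,280
  ₹199,800 × 16% = ₹31,968
  → ₹75,248

Minimum tax:
  Adjusted income: ₹740,800 + ₹196,000 = ₹936,800
  Less exemption ₹38,000 → base ₹898,800
  ₹898,800 × 18% = ₹161,784

Excess of minimum tax over general income tax: ₹161,784 − ₹75,248 = ₹86,536.

₹86,536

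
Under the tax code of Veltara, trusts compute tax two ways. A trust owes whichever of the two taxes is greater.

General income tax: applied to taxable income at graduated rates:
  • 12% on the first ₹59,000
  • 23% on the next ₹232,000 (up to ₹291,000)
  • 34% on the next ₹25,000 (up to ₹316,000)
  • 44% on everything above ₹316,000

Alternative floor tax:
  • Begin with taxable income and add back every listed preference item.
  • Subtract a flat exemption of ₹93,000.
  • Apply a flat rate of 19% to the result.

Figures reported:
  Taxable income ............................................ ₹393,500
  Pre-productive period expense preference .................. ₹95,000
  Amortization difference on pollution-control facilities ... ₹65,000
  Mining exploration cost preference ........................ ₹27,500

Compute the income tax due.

Alternative floor tax:
  Adjusted income: ₹393,500 + ₹95,000 + ₹65,000 + ₹27,500 = ₹581,000
  Less exemption ₹93,000 → base ₹488,000
  ₹488,000 × 19% = ₹92,720

General income tax:
  ₹59,000 × 12% = ₹7,080
  ₹232,000 × 23% = ₹53,360
  ₹25,000 × 34% = ₹8,500
  ₹77,500 × 44% = ₹34,100
  → ₹103,040

₹103,040 > ₹92,720, so the general income tax governs.

₹103,040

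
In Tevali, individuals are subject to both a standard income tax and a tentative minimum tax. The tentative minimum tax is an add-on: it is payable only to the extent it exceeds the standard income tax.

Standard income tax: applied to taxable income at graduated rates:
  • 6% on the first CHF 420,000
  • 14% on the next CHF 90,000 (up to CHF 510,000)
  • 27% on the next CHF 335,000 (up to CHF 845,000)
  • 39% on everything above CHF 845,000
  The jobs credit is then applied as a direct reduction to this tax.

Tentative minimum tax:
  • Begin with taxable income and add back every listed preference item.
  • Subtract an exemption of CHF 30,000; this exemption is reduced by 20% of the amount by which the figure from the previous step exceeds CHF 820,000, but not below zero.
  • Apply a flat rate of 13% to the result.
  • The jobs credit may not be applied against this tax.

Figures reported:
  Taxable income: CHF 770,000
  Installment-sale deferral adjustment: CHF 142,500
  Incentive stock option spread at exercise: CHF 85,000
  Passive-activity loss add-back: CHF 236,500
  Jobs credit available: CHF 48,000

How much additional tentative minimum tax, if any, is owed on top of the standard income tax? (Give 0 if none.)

CHF 100,420

Tentative minimum tax:
  Adjusted income: CHF 770,000 + CHF 142,500 + CHF 85,000 + CHF 236,500 = CHF 1,234,000
  Exemption: 20% × (CHF 1,234,000 − CHF 820,000) = CHF 82,800 ≥ CHF 30,000, so the exemption is fully phased out
  Base: CHF 1,234,000 − CHF 0 = CHF 1,234,000
  CHF 1,234,000 × 13% = CHF 160,420

Standard income tax:
  CHF 420,000 × 6% = CHF 25,200
  CHF 90,000 × 14% = CHF 12,600
  CHF 260,000 × 27% = CHF 70,200
  → CHF 108,000
  Less jobs credit CHF 48,000 → CHF 60,000

Excess of tentative minimum tax over standard income tax: CHF 160,420 − CHF 60,000 = CHF 100,420.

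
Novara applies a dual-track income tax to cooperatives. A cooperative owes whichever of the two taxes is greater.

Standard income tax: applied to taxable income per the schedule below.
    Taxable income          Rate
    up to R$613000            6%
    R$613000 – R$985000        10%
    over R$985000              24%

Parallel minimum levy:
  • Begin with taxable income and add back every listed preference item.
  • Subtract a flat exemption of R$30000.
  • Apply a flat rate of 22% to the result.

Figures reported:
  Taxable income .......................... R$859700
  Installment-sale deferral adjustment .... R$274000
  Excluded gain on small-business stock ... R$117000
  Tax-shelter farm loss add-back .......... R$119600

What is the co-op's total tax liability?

Standard income tax:
  R$613000 × 6% = R$36780
  R$246700 × 10% = R$24670
  → R$61450

Parallel minimum levy:
  Adjusted income: R$859700 + R$274000 + R$117000 + R$119600 = R$1370300
  Less exemption R$30000 → base R$1340300
  R$1340300 × 22% = R$294866

R$294866 > R$61450, so the parallel minimum levy is the binding amount.

R$294866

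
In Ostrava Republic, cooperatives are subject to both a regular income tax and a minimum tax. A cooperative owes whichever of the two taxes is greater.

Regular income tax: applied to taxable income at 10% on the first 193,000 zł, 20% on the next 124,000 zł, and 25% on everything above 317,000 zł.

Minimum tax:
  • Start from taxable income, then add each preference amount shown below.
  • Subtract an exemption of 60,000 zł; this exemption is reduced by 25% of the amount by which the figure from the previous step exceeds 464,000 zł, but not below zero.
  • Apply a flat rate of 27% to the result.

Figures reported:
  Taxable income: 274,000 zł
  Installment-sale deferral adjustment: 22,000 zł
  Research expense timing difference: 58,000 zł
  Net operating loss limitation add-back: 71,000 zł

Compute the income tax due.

Regular income tax:
  193,000 zł × 10% = 19,300 zł
  81,000 zł × 20% = 16,200 zł
  → 35,500 zł

Minimum tax:
  Adjusted income: 274,000 zł + 22,000 zł + 58,000 zł + 71,000 zł = 425,000 zł
  Exemption: 425,000 zł ≤ 464,000 zł, so full 60,000 zł applies
  Base: 425,000 zł − 60,000 zł = 365,000 zł
  365,000 zł × 27% = 98,550 zł

98,550 zł > 35,500 zł, so the minimum tax is the binding amount.

98,550 zł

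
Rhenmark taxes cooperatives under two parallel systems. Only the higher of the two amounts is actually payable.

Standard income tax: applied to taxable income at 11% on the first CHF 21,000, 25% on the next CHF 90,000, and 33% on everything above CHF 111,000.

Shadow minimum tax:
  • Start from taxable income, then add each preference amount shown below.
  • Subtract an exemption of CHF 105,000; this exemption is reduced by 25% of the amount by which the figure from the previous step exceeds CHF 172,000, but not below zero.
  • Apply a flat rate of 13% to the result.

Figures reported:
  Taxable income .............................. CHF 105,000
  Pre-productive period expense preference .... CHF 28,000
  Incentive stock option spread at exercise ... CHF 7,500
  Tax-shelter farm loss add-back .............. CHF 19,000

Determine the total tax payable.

Shadow minimum tax:
  Adjusted income: CHF 105,000 + CHF 28,000 + CHF 7,500 + CHF 19,000 = CHF 159,500
  Exemption: CHF 159,500 ≤ CHF 172,000, so full CHF 105,000 applies
  Base: CHF 159,500 − CHF 105,000 = CHF 54,500
  CHF 54,500 × 13% = CHF 7,085

Standard income tax:
  CHF 21,000 × 11% = CHF 2,310
  CHF 84,000 × 25% = CHF 21,000
  → CHF 23,310

CHF 23,310 > CHF 7,085, so the standard income tax governs.

CHF 23,310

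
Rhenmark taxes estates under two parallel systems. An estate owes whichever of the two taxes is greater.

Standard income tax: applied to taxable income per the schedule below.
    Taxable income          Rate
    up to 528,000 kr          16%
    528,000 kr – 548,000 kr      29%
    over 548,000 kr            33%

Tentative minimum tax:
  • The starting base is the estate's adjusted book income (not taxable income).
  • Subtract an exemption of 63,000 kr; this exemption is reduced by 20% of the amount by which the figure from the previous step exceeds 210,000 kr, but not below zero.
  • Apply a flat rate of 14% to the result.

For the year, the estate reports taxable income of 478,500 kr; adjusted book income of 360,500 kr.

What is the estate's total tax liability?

Standard income tax:
  478,500 kr × 16% = 76,560 kr

Tentative minimum tax:
  Base (adjusted book income): 360,500 kr
  Exemption: 63,000 kr − 20% × (360,500 kr − 210,000 kr) = 63,000 kr − 30,100 kr = 32,900 kr
  Base: 360,500 kr − 32,900 kr = 327,600 kr
  327,600 kr × 14% = 45,864 kr

76,560 kr > 45,864 kr, so the standard income tax governs.

76,560 kr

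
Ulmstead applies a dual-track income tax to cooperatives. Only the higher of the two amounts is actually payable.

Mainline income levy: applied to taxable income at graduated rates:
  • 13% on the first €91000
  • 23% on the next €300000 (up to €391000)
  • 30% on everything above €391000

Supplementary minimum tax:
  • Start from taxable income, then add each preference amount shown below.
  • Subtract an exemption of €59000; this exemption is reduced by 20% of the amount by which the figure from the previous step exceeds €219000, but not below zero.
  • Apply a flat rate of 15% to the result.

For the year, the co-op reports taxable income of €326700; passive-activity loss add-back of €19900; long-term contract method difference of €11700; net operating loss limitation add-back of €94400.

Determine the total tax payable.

€66066

Mainline income levy:
  €91000 × 13% = €11830
  €235700 × 23% = €54211
  → €66041

Supplementary minimum tax:
  Adjusted income: €326700 + €19900 + €11700 + €94400 = €452700
  Exemption: €59000 − 20% × (€452700 − €219000) = €59000 − €46740 = €12260
  Base: €452700 − €12260 = €440440
  €440440 × 15% = €66066

€66066 > €66041, so the supplementary minimum tax is the binding amount.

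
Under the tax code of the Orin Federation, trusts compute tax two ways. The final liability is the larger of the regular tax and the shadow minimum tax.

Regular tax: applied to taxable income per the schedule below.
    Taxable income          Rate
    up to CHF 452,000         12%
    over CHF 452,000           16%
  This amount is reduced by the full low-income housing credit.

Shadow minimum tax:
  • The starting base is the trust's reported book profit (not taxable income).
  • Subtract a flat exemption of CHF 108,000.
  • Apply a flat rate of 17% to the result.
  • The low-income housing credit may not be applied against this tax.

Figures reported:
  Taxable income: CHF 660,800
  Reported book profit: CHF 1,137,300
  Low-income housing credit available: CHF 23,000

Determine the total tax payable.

Regular tax:
  CHF 452,000 × 12% = CHF 54,240
  CHF 208,800 × 16% = CHF 33,408
  → CHF 87,648
  Less low-income housing credit CHF 23,000 → CHF 64,648

Shadow minimum tax:
  Base (reported book profit): CHF 1,137,300
  Less exemption CHF 108,000 → base CHF 1,029,300
  CHF 1,029,300 × 17% = CHF 174,981

CHF 174,981 > CHF 64,648, so the shadow minimum tax is the binding amount.

CHF 174,981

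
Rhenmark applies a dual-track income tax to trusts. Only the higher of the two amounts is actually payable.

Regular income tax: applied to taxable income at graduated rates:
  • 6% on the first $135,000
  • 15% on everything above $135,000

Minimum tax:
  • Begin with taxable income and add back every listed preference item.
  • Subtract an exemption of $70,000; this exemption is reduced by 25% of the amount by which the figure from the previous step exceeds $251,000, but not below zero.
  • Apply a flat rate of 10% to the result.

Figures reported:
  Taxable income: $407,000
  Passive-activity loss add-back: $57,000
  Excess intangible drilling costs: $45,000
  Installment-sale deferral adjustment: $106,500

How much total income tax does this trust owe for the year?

Minimum tax:
  Adjusted income: $407,000 + $57,000 + $45,000 + $106,500 = $615,500
  Exemption: 25% × ($615,500 − $251,000) = $91,125 ≥ $70,000, so the exemption is fully phased out
  Base: $615,500 − $0 = $615,500
  $615,500 × 10% = $61,550

Regular income tax:
  $135,000 × 6% = $8,100
  $272,000 × 15% = $40,800
  → $48,900

$61,550 > $48,900, so the minimum tax is the binding amount.

$61,550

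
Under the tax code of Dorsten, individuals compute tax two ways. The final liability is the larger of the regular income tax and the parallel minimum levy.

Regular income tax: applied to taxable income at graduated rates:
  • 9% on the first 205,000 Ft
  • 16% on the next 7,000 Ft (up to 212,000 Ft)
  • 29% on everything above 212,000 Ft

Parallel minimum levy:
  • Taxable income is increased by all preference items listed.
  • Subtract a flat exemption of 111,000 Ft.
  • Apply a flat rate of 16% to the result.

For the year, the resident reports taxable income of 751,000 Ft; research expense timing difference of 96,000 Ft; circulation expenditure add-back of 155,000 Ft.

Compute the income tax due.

Parallel minimum levy:
  Adjusted income: 751,000 Ft + 96,000 Ft + 155,000 Ft = 1,002,000 Ft
  Less exemption 111,000 Ft → base 891,000 Ft
  891,000 Ft × 16% = 142,560 Ft

Regular income tax:
  205,000 Ft × 9% = 18,450 Ft
  7,000 Ft × 16% = 1,120 Ft
  539,000 Ft × 29% = 156,310 Ft
  → 175,880 Ft

175,880 Ft > 142,560 Ft, so the regular income tax governs.

175,880 Ft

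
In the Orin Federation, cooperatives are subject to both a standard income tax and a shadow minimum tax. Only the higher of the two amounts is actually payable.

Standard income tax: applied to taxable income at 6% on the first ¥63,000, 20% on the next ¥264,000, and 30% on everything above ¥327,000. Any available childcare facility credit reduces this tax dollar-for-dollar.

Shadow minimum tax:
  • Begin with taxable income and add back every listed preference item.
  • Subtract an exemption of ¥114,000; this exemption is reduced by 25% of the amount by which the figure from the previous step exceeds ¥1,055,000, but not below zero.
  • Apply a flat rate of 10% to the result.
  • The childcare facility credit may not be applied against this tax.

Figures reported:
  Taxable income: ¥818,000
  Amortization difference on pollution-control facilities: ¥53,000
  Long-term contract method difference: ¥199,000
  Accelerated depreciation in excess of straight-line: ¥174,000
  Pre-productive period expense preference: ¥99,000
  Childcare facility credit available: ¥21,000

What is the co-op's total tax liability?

¥182,880

Shadow minimum tax:
  Adjusted income: ¥818,000 + ¥53,000 + ¥199,000 + ¥174,000 + ¥99,000 = ¥1,343,000
  Exemption: ¥114,000 − 25% × (¥1,343,000 − ¥1,055,000) = ¥114,000 − ¥72,000 = ¥42,000
  Base: ¥1,343,000 − ¥42,000 = ¥1,301,000
  ¥1,301,000 × 10% = ¥130,100

Standard income tax:
  ¥63,000 × 6% = ¥3,780
  ¥264,000 × 20% = ¥52,800
  ¥491,000 × 30% = ¥147,300
  → ¥203,880
  Less childcare facility credit ¥21,000 → ¥182,880

¥182,880 > ¥130,100, so the standard income tax governs.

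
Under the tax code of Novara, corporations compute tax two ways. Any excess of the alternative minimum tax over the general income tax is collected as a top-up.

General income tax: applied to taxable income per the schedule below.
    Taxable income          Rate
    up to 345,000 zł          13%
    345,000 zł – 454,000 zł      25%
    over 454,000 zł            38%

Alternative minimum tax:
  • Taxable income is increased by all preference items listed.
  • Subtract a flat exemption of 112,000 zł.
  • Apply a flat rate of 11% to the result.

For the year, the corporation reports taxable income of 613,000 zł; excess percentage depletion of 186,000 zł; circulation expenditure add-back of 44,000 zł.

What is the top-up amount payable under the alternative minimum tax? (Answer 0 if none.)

Alternative minimum tax:
  Adjusted income: 613,000 zł + 186,000 zł + 44,000 zł = 843,000 zł
  Less exemption 112,000 zł → base 731,000 zł
  731,000 zł × 11% = 80,410 zł

General income tax:
  345,000 zł × 13% = 44,850 zł
  109,000 zł × 25% = 27,250 zł
  159,000 zł × 38% = 60,420 zł
  → 132,520 zł

80,410 zł ≤ 132,520 zł, so no add-on is due.

0 zł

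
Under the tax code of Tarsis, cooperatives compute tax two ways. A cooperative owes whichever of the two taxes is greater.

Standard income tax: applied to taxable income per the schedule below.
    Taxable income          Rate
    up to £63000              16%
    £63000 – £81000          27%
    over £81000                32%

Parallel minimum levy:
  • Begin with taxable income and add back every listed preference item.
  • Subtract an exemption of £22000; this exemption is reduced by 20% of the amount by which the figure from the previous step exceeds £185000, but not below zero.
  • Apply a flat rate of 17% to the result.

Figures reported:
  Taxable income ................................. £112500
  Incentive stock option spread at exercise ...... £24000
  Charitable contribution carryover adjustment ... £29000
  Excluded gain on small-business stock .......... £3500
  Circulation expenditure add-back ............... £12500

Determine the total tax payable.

£27115

Standard income tax:
  £63000 × 16% = £10080
  £18000 × 27% = £4860
  £31500 × 32% = £10080
  → £25020

Parallel minimum levy:
  Adjusted income: £112500 + £24000 + £29000 + £3500 + £12500 = £181500
  Exemption: £181500 ≤ £185000, so full £22000 applies
  Base: £181500 − £22000 = £159500
  £159500 × 17% = £27115

£27115 > £25020, so the parallel minimum levy is the binding amount.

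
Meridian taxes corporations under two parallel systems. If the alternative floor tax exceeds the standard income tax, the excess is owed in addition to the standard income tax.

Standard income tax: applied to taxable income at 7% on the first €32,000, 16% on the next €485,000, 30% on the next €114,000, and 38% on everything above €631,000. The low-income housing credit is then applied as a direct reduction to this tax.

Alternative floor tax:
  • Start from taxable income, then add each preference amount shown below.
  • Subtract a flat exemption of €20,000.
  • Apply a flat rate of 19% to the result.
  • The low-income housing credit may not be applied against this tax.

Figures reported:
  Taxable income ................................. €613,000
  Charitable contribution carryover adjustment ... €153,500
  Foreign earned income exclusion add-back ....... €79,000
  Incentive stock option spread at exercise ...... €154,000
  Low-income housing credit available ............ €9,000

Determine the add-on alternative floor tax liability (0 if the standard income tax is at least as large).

€86,465

Alternative floor tax:
  Adjusted income: €613,000 + €153,500 + €79,000 + €154,000 = €999,500
  Less exemption €20,000 → base €979,500
  €979,500 × 19% = €186,105

Standard income tax:
  €32,000 × 7% = €2,240
  €485,000 × 16% = €77,600
  €96,000 × 30% = €28,800
  → €108,640
  Less low-income housing credit €9,000 → €99,640

Excess of alternative floor tax over standard income tax: €186,105 − €99,640 = €86,465.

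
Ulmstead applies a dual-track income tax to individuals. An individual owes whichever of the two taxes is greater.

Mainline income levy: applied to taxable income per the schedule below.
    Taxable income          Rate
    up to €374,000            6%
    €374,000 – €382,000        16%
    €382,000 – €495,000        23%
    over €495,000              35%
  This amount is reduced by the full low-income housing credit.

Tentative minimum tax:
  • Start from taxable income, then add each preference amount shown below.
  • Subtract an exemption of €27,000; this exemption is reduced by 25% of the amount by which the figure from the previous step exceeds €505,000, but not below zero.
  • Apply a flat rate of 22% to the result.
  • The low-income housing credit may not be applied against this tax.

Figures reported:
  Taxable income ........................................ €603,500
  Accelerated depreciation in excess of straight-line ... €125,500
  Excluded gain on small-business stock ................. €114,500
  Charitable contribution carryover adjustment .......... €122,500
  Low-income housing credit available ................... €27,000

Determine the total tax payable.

€212,520

Mainline income levy:
  €374,000 × 6% = €22,440
  €8,000 × 16% = €1,280
  €113,000 × 23% = €25,990
  €108,500 × 35% = €37,975
  → €87,685
  Less low-income housing credit €27,000 → €60,685

Tentative minimum tax:
  Adjusted income: €603,500 + €125,500 + €114,500 + €122,500 = €966,000
  Exemption: 25% × (€966,000 − €505,000) = €115,250 ≥ €27,000, so the exemption is fully phased out
  Base: €966,000 − €0 = €966,000
  €966,000 × 22% = €212,520

€212,520 > €60,685, so the tentative minimum tax is the binding amount.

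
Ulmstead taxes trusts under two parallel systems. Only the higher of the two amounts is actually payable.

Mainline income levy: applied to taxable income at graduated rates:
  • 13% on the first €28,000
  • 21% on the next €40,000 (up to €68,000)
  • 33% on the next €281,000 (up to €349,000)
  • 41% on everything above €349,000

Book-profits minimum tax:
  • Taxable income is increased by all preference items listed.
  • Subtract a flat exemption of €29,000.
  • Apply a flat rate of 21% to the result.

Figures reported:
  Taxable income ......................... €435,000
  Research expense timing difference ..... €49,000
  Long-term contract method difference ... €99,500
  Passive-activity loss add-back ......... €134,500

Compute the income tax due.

€144,690

Book-profits minimum tax:
  Adjusted income: €435,000 + €49,000 + €99,500 + €134,500 = €718,000
  Less exemption €29,000 → base €689,000
  €689,000 × 21% = €144,690

Mainline income levy:
  €28,000 × 13% = €3,640
  €40,000 × 21% = €8,400
  €281,000 × 33% = €92,730
  €86,000 × 41% = €35,260
  → €140,030

€144,690 > €140,030, so the book-profits minimum tax is the binding amount.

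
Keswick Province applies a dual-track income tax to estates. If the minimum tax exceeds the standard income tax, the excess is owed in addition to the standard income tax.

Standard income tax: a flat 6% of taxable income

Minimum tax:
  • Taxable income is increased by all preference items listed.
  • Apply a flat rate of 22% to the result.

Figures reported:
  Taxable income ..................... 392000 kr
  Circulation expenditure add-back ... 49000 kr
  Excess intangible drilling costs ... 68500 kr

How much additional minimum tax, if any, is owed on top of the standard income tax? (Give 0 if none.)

Minimum tax:
  Adjusted income: 392000 kr + 49000 kr + 68500 kr = 509500 kr
  509500 kr × 22% = 112090 kr

Standard income tax:
  392000 kr × 6% = 23520 kr

Excess of minimum tax over standard income tax: 112090 kr − 23520 kr = 88570 kr.

88570 kr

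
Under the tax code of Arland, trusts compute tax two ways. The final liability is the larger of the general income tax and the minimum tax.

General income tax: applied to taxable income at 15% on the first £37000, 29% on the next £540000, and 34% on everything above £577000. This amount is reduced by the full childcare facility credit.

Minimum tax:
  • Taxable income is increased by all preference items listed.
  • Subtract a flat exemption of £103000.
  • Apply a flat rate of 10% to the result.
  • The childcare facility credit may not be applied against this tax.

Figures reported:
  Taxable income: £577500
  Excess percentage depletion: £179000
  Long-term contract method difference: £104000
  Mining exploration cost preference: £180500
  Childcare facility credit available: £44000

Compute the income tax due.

General income tax:
  £37000 × 15% = £5550
  £540000 × 29% = £156600
  £500 × 34% = £170
  → £162320
  Less childcare facility credit £44000 → £118320

Minimum tax:
  Adjusted income: £577500 + £179000 + £104000 + £180500 = £1041000
  Less exemption £103000 → base £938000
  £938000 × 10% = £93800

£118320 > £93800, so the general income tax governs.

£118320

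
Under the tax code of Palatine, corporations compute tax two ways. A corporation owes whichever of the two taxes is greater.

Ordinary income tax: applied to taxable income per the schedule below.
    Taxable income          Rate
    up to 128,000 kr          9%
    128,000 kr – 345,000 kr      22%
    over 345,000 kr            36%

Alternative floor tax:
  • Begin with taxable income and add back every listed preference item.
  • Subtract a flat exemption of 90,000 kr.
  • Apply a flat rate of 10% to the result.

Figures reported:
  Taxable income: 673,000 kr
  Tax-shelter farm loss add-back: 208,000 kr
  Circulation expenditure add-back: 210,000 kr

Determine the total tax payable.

177,340 kr

Ordinary income tax:
  128,000 kr × 9% = 11,520 kr
  217,000 kr × 22% = 47,740 kr
  328,000 kr × 36% = 118,080 kr
  → 177,340 kr

Alternative floor tax:
  Adjusted income: 673,000 kr + 208,000 kr + 210,000 kr = 1,091,000 kr
  Less exemption 90,000 kr → base 1,001,000 kr
  1,001,000 kr × 10% = 100,100 kr

177,340 kr > 100,100 kr, so the ordinary income tax governs.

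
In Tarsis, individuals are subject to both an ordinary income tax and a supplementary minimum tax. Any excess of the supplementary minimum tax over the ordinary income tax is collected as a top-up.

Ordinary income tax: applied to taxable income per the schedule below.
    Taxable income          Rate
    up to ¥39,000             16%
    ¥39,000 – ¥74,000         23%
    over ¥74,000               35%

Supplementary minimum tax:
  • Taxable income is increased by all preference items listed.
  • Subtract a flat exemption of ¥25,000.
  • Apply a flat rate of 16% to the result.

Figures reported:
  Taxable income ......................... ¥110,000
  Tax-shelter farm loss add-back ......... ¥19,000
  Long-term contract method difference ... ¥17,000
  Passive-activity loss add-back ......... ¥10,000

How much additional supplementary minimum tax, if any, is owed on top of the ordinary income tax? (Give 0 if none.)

Supplementary minimum tax:
  Adjusted income: ¥110,000 + ¥19,000 + ¥17,000 + ¥10,000 = ¥156,000
  Less exemption ¥25,000 → base ¥131,000
  ¥131,000 × 16% = ¥20,960

Ordinary income tax:
  ¥39,000 × 16% = ¥6,240
  ¥35,000 × 23% = ¥8,050
  ¥36,000 × 35% = ¥12,600
  → ¥26,890

¥20,960 ≤ ¥26,890, so no add-on is due.

¥0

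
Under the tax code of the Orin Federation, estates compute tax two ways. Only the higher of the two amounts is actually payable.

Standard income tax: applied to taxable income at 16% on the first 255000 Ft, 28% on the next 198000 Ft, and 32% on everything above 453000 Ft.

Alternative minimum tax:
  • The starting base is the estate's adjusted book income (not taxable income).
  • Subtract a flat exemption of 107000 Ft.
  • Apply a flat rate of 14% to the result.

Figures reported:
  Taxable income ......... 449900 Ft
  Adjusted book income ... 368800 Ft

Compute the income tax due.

95372 Ft

Standard income tax:
  255000 Ft × 16% = 40800 Ft
  194900 Ft × 28% = 54572 Ft
  → 95372 Ft

Alternative minimum tax:
  Base (adjusted book income): 368800 Ft
  Less exemption 107000 Ft → base 261800 Ft
  261800 Ft × 14% = 36652 Ft

95372 Ft > 36652 Ft, so the standard income tax governs.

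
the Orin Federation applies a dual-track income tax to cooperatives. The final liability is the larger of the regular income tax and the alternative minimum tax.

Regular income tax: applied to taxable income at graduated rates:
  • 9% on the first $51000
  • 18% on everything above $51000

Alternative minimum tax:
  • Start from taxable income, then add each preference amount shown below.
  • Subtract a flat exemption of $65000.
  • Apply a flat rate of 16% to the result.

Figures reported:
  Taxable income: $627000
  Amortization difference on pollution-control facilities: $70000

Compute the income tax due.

Regular income tax:
  $51000 × 9% = $4590
  $576000 × 18% = $103680
  → $108270

Alternative minimum tax:
  Adjusted income: $627000 + $70000 = $697000
  Less exemption $65000 → base $632000
  $632000 × 16% = $101120

$108270 > $101120, so the regular income tax governs.

$108270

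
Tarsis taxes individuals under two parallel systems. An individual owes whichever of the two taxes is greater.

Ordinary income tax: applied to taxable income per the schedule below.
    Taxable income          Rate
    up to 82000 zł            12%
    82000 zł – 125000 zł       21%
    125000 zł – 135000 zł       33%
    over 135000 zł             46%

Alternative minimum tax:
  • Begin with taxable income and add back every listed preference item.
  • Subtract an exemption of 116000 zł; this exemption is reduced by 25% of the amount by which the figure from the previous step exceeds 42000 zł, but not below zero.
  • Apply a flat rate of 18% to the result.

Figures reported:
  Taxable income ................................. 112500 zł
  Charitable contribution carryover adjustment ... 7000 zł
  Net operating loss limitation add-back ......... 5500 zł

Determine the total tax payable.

16245 zł

Ordinary income tax:
  82000 zł × 12% = 9840 zł
  30500 zł × 21% = 6405 zł
  → 16245 zł

Alternative minimum tax:
  Adjusted income: 112500 zł + 7000 zł + 5500 zł = 125000 zł
  Exemption: 116000 zł − 25% × (125000 zł − 42000 zł) = 116000 zł − 20750 zł = 95250 zł
  Base: 125000 zł − 95250 zł = 29750 zł
  29750 zł × 18% = 5355 zł

16245 zł > 5355 zł, so the ordinary income tax governs.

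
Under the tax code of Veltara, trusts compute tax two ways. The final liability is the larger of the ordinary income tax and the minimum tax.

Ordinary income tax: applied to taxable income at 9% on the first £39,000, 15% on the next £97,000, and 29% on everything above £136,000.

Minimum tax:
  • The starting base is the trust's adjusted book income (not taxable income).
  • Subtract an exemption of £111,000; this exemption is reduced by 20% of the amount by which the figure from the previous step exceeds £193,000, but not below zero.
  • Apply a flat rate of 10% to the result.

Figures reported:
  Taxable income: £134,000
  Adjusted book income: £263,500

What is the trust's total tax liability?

£17,760

Minimum tax:
  Base (adjusted book income): £263,500
  Exemption: £111,000 − 20% × (£263,500 − £193,000) = £111,000 − £14,100 = £96,900
  Base: £263,500 − £96,900 = £166,600
  £166,600 × 10% = £16,660

Ordinary income tax:
  £39,000 × 9% = £3,510
  £95,000 × 15% = £14,250
  → £17,760

£17,760 > £16,660, so the ordinary income tax governs.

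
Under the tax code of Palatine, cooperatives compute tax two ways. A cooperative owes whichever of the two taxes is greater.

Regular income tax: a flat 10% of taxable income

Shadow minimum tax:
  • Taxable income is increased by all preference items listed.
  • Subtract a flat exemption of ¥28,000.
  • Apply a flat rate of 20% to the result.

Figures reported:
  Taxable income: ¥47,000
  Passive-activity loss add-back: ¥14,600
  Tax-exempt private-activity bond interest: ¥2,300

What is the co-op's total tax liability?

Shadow minimum tax:
  Adjusted income: ¥47,000 + ¥14,600 + ¥2,300 = ¥63,900
  Less exemption ¥28,000 → base ¥35,900
  ¥35,900 × 20% = ¥7,180

Regular income tax:
  ¥47,000 × 10% = ¥4,700

¥7,180 > ¥4,700, so the shadow minimum tax is the binding amount.

¥7,180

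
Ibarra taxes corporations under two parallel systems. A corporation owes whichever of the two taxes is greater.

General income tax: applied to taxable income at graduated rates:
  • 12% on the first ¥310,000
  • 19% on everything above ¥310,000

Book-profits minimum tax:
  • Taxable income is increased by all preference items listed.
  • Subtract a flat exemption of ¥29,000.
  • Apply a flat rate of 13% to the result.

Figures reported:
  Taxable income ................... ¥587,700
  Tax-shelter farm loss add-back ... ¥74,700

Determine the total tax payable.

¥89,963

Book-profits minimum tax:
  Adjusted income: ¥587,700 + ¥74,700 = ¥662,400
  Less exemption ¥29,000 → base ¥633,400
  ¥633,400 × 13% = ¥82,342

General income tax:
  ¥310,000 × 12% = ¥37,200
  ¥277,700 × 19% = ¥52,763
  → ¥89,963

¥89,963 > ¥82,342, so the general income tax governs.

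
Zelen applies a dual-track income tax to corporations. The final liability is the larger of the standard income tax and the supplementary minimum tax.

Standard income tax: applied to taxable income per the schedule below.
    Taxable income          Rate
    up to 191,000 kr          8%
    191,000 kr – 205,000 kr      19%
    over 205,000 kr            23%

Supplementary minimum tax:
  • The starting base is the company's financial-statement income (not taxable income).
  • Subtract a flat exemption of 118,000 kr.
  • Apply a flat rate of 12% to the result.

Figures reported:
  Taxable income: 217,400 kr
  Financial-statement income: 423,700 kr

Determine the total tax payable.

36,684 kr

Supplementary minimum tax:
  Base (financial-statement income): 423,700 kr
  Less exemption 118,000 kr → base 305,700 kr
  305,700 kr × 12% = 36,684 kr

Standard income tax:
  191,000 kr × 8% = 15,280 kr
  14,000 kr × 19% = 2,660 kr
  12,400 kr × 23% = 2,852 kr
  → 20,792 kr

36,684 kr > 20,792 kr, so the supplementary minimum tax is the binding amount.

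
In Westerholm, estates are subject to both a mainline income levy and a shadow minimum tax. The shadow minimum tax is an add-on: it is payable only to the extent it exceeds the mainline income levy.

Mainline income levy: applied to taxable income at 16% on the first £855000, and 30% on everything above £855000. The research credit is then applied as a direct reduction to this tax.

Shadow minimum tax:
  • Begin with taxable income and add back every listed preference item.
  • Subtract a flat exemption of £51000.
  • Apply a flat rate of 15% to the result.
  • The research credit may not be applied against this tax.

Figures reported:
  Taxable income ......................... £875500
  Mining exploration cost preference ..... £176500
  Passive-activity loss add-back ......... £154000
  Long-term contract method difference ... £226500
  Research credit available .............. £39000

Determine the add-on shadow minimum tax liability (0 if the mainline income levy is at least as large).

£103275

Shadow minimum tax:
  Adjusted income: £875500 + £176500 + £154000 + £226500 = £1432500
  Less exemption £51000 → base £1381500
  £1381500 × 15% = £207225

Mainline income levy:
  £855000 × 16% = £136800
  £20500 × 30% = £6150
  → £142950
  Less research credit £39000 → £103950

Excess of shadow minimum tax over mainline income levy: £207225 − £103950 = £103275.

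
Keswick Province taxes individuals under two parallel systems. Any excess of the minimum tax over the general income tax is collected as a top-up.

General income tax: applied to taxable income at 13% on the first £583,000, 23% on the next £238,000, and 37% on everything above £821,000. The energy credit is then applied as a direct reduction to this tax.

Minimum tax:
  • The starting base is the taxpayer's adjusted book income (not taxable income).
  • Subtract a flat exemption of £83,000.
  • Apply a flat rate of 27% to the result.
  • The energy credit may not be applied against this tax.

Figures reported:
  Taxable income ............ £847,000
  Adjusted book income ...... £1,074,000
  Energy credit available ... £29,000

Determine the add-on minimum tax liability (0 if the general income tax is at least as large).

Minimum tax:
  Base (adjusted book income): £1,074,000
  Less exemption £83,000 → base £991,000
  £991,000 × 27% = £267,570

General income tax:
  £583,000 × 13% = £75,790
  £238,000 × 23% = £54,740
  £26,000 × 37% = £9,620
  → £140,150
  Less energy credit £29,000 → £111,150

Excess of minimum tax over general income tax: £267,570 − £111,150 = £156,420.

£156,420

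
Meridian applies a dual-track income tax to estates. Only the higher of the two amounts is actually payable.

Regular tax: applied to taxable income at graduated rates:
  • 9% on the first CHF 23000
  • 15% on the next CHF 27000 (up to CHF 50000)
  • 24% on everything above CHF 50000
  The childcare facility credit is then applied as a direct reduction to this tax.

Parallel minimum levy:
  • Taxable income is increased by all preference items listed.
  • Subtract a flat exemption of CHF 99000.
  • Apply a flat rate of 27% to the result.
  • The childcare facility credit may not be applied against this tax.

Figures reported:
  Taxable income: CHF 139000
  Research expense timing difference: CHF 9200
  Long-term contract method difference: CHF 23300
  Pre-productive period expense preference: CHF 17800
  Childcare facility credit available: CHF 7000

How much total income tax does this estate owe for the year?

CHF 24381

Parallel minimum levy:
  Adjusted income: CHF 139000 + CHF 9200 + CHF 23300 + CHF 17800 = CHF 189300
  Less exemption CHF 99000 → base CHF 90300
  CHF 90300 × 27% = CHF 24381

Regular tax:
  CHF 23000 × 9% = CHF 2070
  CHF 27000 × 15% = CHF 4050
  CHF 89000 × 24% = CHF 21360
  → CHF 27480
  Less childcare facility credit CHF 7000 → CHF 20480

CHF 24381 > CHF 20480, so the parallel minimum levy is the binding amount.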